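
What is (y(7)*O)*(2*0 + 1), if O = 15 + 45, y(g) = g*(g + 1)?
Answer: 3360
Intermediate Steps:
y(g) = g*(1 + g)
O = 60
(y(7)*O)*(2*0 + 1) = ((7*(1 + 7))*60)*(2*0 + 1) = ((7*8)*60)*(0 + 1) = (56*60)*1 = 3360*1 = 3360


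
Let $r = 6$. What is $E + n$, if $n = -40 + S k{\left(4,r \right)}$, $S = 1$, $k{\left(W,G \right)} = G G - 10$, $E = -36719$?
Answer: $-36733$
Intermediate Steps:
$k{\left(W,G \right)} = -10 + G^{2}$ ($k{\left(W,G \right)} = G^{2} - 10 = -10 + G^{2}$)
$n = -14$ ($n = -40 + 1 \left(-10 + 6^{2}\right) = -40 + 1 \left(-10 + 36\right) = -40 + 1 \cdot 26 = -40 + 26 = -14$)
$E + n = -36719 - 14 = -36733$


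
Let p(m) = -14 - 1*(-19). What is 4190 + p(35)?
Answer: 4195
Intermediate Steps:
p(m) = 5 (p(m) = -14 + 19 = 5)
4190 + p(35) = 4190 + 5 = 4195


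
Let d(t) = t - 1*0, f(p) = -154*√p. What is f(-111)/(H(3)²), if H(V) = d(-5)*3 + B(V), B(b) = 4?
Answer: -14*I*√111/11 ≈ -13.409*I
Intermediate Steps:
d(t) = t (d(t) = t + 0 = t)
H(V) = -11 (H(V) = -5*3 + 4 = -15 + 4 = -11)
f(-111)/(H(3)²) = (-154*I*√111)/((-11)²) = -154*I*√111/121 = -154*I*√111*(1/121) = -14*I*√111/11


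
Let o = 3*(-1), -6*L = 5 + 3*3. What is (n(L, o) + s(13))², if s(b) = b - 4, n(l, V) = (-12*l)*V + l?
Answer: 53824/9 ≈ 5980.4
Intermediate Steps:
L = -7/3 (L = -(5 + 3*3)/6 = -(5 + 9)/6 = -⅙*14 = -7/3 ≈ -2.3333)
o = -3
n(l, V) = l - 12*V*l (n(l, V) = -12*V*l + l = l - 12*V*l)
s(b) = -4 + b
(n(L, o) + s(13))² = (-7*(1 - 12*(-3))/3 + (-4 + 13))² = (-7*(1 + 36)/3 + 9)² = (-7/3*37 + 9)² = (-259/3 + 9)² = (-232/3)² = 53824/9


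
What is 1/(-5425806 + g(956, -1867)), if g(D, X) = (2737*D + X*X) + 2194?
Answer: 1/678649 ≈ 1.4735e-6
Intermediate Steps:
g(D, X) = 2194 + X**2 + 2737*D (g(D, X) = (2737*D + X**2) + 2194 = (X**2 + 2737*D) + 2194 = 2194 + X**2 + 2737*D)
1/(-5425806 + g(956, -1867)) = 1/(-5425806 + (2194 + (-1867)**2 + 2737*956)) = 1/(-5425806 + (2194 + 3485689 + 2616572)) = 1/(-5425806 + 6104455) = 1/678649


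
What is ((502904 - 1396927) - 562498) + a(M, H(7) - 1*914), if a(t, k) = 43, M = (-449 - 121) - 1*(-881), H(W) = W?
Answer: -1456478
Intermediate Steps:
M = 311 (M = -570 + 881 = 311)
((502904 - 1396927) - 562498) + a(M, H(7) - 1*914) = ((502904 - 1396927) - 562498) + 43 = (-894023 - 562498) + 43 = -1456521 + 43 = -1456478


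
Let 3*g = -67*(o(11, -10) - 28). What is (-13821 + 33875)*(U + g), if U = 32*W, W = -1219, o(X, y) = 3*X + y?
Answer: -2340081206/3 ≈ -7.8003e+8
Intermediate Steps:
o(X, y) = y + 3*X
U = -39008 (U = 32*(-1219) = -39008)
g = 335/3 (g = (-67*((-10 + 3*11) - 28))/3 = (-67*((-10 + 33) - 28))/3 = (-67*(23 - 28))/3 = (-67*(-5))/3 = (1/3)*335 = 335/3 ≈ 111.67)
(-13821 + 33875)*(U + g) = (-13821 + 33875)*(-39008 + 335/3) = 20054*(-116689/3) = -2340081206/3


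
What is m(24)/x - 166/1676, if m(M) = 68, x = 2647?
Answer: -162717/2218186 ≈ -0.073356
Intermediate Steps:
m(24)/x - 166/1676 = 68/2647 - 166/1676 = 68*(1/2647) - 166*1/1676 = 68/2647 - 83/838 = -162717/2218186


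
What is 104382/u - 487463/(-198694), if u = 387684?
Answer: 2912801150/1069867843 ≈ 2.7226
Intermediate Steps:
104382/u - 487463/(-198694) = 104382/387684 - 487463/(-198694) = 104382*(1/387684) - 487463*(-1/198694) = 5799/21538 + 487463/198694 = 2912801150/1069867843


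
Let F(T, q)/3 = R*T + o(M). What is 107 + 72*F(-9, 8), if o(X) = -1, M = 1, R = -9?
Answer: 17387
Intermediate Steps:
F(T, q) = -3 - 27*T (F(T, q) = 3*(-9*T - 1) = 3*(-1 - 9*T) = -3 - 27*T)
107 + 72*F(-9, 8) = 107 + 72*(-3 - 27*(-9)) = 107 + 72*(-3 + 243) = 107 + 72*240 = 107 + 17280 = 17387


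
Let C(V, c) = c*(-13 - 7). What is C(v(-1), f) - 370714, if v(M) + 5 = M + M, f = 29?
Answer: -371294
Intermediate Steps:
v(M) = -5 + 2*M (v(M) = -5 + (M + M) = -5 + 2*M)
C(V, c) = -20*c (C(V, c) = c*(-20) = -20*c)
C(v(-1), f) - 370714 = -20*29 - 370714 = -580 - 370714 = -371294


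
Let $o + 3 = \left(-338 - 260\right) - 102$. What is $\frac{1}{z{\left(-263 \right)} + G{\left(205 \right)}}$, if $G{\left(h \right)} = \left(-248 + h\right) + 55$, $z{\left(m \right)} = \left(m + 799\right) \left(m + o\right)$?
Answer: $- \frac{1}{517764} \approx -1.9314 \cdot 10^{-6}$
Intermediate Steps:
$o = -703$ ($o = -3 - 700 = -703$)
$z{\left(m \right)} = \left(-703 + m\right) \left(799 + m\right)$ ($z{\left(m \right)} = \left(m + 799\right) \left(m - 703\right) = \left(799 + m\right) \left(-703 + m\right) = \left(-703 + m\right) \left(799 + m\right)$)
$G{\left(h \right)} = -193 + h$
$\frac{1}{z{\left(-263 \right)} + G{\left(205 \right)}} = \frac{1}{\left(-561697 + \left(-263\right)^{2} + 96 \left(-263\right)\right) + \left(-193 + 205\right)} = \frac{1}{\left(-561697 + 69169 - 25248\right) + 12} = \frac{1}{-517776 + 12} = \frac{1}{-517764} = - \frac{1}{517764}$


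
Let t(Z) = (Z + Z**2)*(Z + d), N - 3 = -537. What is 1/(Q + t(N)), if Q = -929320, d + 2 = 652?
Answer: 1/32086832 ≈ 3.1165e-8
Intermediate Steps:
N = -534 (N = 3 - 537 = -534)
d = 650 (d = -2 + 652 = 650)
t(Z) = (650 + Z)*(Z + Z**2) (t(Z) = (Z + Z**2)*(Z + 650) = (Z + Z**2)*(650 + Z) = (650 + Z)*(Z + Z**2))
1/(Q + t(N)) = 1/(-929320 - 534*(650 + (-534)**2 + 651*(-534))) = 1/(-929320 - 534*(650 + 285156 - 347634)) = 1/(-929320 - 534*(-61828)) = 1/(-929320 + 33016152) = 1/32086832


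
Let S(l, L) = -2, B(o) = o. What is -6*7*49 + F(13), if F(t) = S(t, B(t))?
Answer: -2060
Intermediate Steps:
F(t) = -2
-6*7*49 + F(13) = -6*7*49 - 2 = -42*49 - 2 = -2058 - 2 = -2060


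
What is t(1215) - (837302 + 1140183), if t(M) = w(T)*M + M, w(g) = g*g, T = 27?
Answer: -1090535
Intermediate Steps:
w(g) = g²
t(M) = 730*M (t(M) = 27²*M + M = 729*M + M = 730*M)
t(1215) - (837302 + 1140183) = 730*1215 - (837302 + 1140183) = 886950 - 1*1977485 = 886950 - 1977485 = -1090535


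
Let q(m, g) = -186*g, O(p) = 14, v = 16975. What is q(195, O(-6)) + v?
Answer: 14371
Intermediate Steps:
q(195, O(-6)) + v = -186*14 + 16975 = -2604 + 16975 = 14371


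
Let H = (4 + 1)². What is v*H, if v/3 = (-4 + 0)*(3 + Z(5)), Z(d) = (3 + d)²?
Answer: -20100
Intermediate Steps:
v = -804 (v = 3*((-4 + 0)*(3 + (3 + 5)²)) = 3*(-4*(3 + 8²)) = 3*(-4*(3 + 64)) = 3*(-4*67) = 3*(-268) = -804)
H = 25 (H = 5² = 25)
v*H = -804*25 = -20100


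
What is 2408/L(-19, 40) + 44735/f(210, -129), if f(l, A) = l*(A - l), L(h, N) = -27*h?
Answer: 3299477/811566 ≈ 4.0656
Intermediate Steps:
2408/L(-19, 40) + 44735/f(210, -129) = 2408/((-27*(-19))) + 44735/((210*(-129 - 1*210))) = 2408/513 + 44735/((210*(-129 - 210))) = 2408*(1/513) + 44735/((210*(-339))) = 2408/513 + 44735/(-71190) = 2408/513 + 44735*(-1/71190) = 2408/513 - 8947/14238 = 3299477/811566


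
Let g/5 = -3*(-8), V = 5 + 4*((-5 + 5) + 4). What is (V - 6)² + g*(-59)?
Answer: -6855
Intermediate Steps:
V = 21 (V = 5 + 4*(0 + 4) = 5 + 4*4 = 5 + 16 = 21)
g = 120 (g = 5*(-3*(-8)) = 5*24 = 120)
(V - 6)² + g*(-59) = (21 - 6)² + 120*(-59) = 15² - 7080 = 225 - 7080 = -6855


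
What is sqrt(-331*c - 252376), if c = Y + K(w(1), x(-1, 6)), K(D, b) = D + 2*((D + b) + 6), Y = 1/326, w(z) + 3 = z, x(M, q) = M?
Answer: I*sqrt(26962329106)/326 ≈ 503.69*I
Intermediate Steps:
w(z) = -3 + z
Y = 1/326 ≈ 0.0030675
K(D, b) = 12 + 2*b + 3*D (K(D, b) = D + 2*(6 + D + b) = D + (12 + 2*D + 2*b) = 12 + 2*b + 3*D)
c = 1305/326 (c = 1/326 + (12 + 2*(-1) + 3*(-3 + 1)) = 1/326 + (12 - 2 + 3*(-2)) = 1/326 + (12 - 2 - 6) = 1/326 + 4 = 1305/326 ≈ 4.0031)
sqrt(-331*c - 252376) = sqrt(-331*1305/326 - 252376) = sqrt(-431955/326 - 252376) = sqrt(-82706531/326) = I*sqrt(26962329106)/326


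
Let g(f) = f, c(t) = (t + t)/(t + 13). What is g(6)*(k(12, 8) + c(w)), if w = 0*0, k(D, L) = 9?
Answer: 54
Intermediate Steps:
w = 0
c(t) = 2*t/(13 + t) (c(t) = (2*t)/(13 + t) = 2*t/(13 + t))
g(6)*(k(12, 8) + c(w)) = 6*(9 + 2*0/(13 + 0)) = 6*(9 + 2*0/13) = 6*(9 + 2*0*(1/13)) = 6*(9 + 0) = 6*9 = 54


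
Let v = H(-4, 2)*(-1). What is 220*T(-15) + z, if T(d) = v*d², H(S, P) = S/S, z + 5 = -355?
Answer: -49860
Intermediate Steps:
z = -360 (z = -5 - 355 = -360)
H(S, P) = 1
v = -1 (v = 1*(-1) = -1)
T(d) = -d²
220*T(-15) + z = 220*(-1*(-15)²) - 360 = 220*(-1*225) - 360 = 220*(-225) - 360 = -49500 - 360 = -49860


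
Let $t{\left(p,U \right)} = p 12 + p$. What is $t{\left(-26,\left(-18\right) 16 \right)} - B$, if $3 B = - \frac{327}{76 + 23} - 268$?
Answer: $- \frac{24509}{99} \approx -247.57$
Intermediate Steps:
$t{\left(p,U \right)} = 13 p$ ($t{\left(p,U \right)} = 12 p + p = 13 p$)
$B = - \frac{8953}{99}$ ($B = \frac{- \frac{327}{76 + 23} - 268}{3} = \frac{- \frac{327}{99} - 268}{3} = \frac{\left(-327\right) \frac{1}{99} - 268}{3} = \frac{- \frac{109}{33} - 268}{3} = \frac{1}{3} \left(- \frac{8953}{33}\right) = - \frac{8953}{99} \approx -90.434$)
$t{\left(-26,\left(-18\right) 16 \right)} - B = 13 \left(-26\right) - - \frac{8953}{99} = -338 + \frac{8953}{99} = - \frac{24509}{99}$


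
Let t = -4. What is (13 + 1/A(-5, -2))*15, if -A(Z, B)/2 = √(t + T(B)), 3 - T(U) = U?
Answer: 375/2 ≈ 187.50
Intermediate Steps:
T(U) = 3 - U
A(Z, B) = -2*√(-1 - B) (A(Z, B) = -2*√(-4 + (3 - B)) = -2*√(-1 - B))
(13 + 1/A(-5, -2))*15 = (13 + 1/(-2*√(-1 - 1*(-2))))*15 = (13 + 1/(-2*√(-1 + 2)))*15 = (13 + 1/(-2*√1))*15 = (13 + 1/(-2*1))*15 = (13 + 1/(-2))*15 = (13 - ½)*15 = (25/2)*15 = 375/2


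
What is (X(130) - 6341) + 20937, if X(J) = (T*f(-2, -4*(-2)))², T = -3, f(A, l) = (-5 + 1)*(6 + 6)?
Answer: 35332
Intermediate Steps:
f(A, l) = -48 (f(A, l) = -4*12 = -48)
X(J) = 20736 (X(J) = (-3*(-48))² = 144² = 20736)
(X(130) - 6341) + 20937 = (20736 - 6341) + 20937 = 14395 + 20937 = 35332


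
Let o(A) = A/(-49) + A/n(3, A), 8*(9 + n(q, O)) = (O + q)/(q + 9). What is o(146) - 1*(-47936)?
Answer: 1678646586/35035 ≈ 47913.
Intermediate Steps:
n(q, O) = -9 + (O + q)/(8*(9 + q)) (n(q, O) = -9 + ((O + q)/(q + 9))/8 = -9 + ((O + q)/(9 + q))/8 = -9 + (O + q)/(8*(9 + q)))
o(A) = -A/49 + A/(-287/32 + A/96) (o(A) = A/(-49) + A/(((-648 + A - 71*3)/(8*(9 + 3)))) = A*(-1/49) + A/(((⅛)*(-648 + A - 213)/12)) = -A/49 + A/(((⅛)*(1/12)*(-861 + A))) = -A/49 + A/(-287/32 + A/96))
o(146) - 1*(-47936) = (1/49)*146*(5565 - 1*146)/(-861 + 146) - 1*(-47936) = (1/49)*146*(5565 - 146)/(-715) + 47936 = (1/49)*146*(-1/715)*5419 + 47936 = -791174/35035 + 47936 = 1678646586/35035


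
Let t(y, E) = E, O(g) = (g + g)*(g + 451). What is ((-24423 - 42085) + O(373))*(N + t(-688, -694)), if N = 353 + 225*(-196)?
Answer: -24362378436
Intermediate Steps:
O(g) = 2*g*(451 + g) (O(g) = (2*g)*(451 + g) = 2*g*(451 + g))
N = -43747 (N = 353 - 44100 = -43747)
((-24423 - 42085) + O(373))*(N + t(-688, -694)) = ((-24423 - 42085) + 2*373*(451 + 373))*(-43747 - 694) = (-66508 + 2*373*824)*(-44441) = (-66508 + 614704)*(-44441) = 548196*(-44441) = -24362378436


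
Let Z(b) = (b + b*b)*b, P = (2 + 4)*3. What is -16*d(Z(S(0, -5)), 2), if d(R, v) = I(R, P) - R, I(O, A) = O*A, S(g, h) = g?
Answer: 0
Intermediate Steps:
P = 18 (P = 6*3 = 18)
I(O, A) = A*O
Z(b) = b*(b + b²) (Z(b) = (b + b²)*b = b*(b + b²))
d(R, v) = 17*R (d(R, v) = 18*R - R = 17*R)
-16*d(Z(S(0, -5)), 2) = -272*0²*(1 + 0) = -272*0*1 = -272*0 = -16*0 = 0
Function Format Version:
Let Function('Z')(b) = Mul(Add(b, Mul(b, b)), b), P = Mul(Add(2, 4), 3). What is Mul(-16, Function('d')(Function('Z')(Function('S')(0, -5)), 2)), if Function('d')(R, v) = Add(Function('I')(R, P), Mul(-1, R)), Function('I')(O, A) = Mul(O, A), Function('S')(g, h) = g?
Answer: 0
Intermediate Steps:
P = 18 (P = Mul(6, 3) = 18)
Function('I')(O, A) = Mul(A, O)
Function('Z')(b) = Mul(b, Add(b, Pow(b, 2))) (Function('Z')(b) = Mul(Add(b, Pow(b, 2)), b) = Mul(b, Add(b, Pow(b, 2))))
Function('d')(R, v) = Mul(17, R) (Function('d')(R, v) = Add(Mul(18, R), Mul(-1, R)) = Mul(17, R))
Mul(-16, Function('d')(Function('Z')(Function('S')(0, -5)), 2)) = Mul(-16, Mul(17, Mul(Pow(0, 2), Add(1, 0)))) = Mul(-16, Mul(17, Mul(0, 1))) = Mul(-16, Mul(17, 0)) = Mul(-16, 0) = 0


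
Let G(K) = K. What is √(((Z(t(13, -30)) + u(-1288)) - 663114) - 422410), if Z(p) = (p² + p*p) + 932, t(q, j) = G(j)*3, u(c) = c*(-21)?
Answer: 8*I*√16271 ≈ 1020.5*I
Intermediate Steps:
u(c) = -21*c
t(q, j) = 3*j (t(q, j) = j*3 = 3*j)
Z(p) = 932 + 2*p² (Z(p) = (p² + p²) + 932 = 2*p² + 932 = 932 + 2*p²)
√(((Z(t(13, -30)) + u(-1288)) - 663114) - 422410) = √((((932 + 2*(3*(-30))²) - 21*(-1288)) - 663114) - 422410) = √((((932 + 2*(-90)²) + 27048) - 663114) - 422410) = √((((932 + 2*8100) + 27048) - 663114) - 422410) = √((((932 + 16200) + 27048) - 663114) - 422410) = √(((17132 + 27048) - 663114) - 422410) = √((44180 - 663114) - 422410) = √(-618934 - 422410) = √(-1041344) = 8*I*√16271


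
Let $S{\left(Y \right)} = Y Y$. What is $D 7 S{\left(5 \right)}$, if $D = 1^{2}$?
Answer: $175$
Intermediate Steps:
$D = 1$
$S{\left(Y \right)} = Y^{2}$
$D 7 S{\left(5 \right)} = 1 \cdot 7 \cdot 5^{2} = 7 \cdot 25 = 175$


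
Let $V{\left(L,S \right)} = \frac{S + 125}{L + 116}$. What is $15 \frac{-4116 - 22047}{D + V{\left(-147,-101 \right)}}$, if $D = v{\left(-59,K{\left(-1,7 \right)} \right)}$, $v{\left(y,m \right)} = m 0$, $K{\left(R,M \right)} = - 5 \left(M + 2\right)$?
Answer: $\frac{4055265}{8} \approx 5.0691 \cdot 10^{5}$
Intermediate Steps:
$K{\left(R,M \right)} = -10 - 5 M$ ($K{\left(R,M \right)} = - 5 \left(2 + M\right) = -10 - 5 M$)
$V{\left(L,S \right)} = \frac{125 + S}{116 + L}$
$v{\left(y,m \right)} = 0$
$D = 0$
$15 \frac{-4116 - 22047}{D + V{\left(-147,-101 \right)}} = 15 \frac{-4116 - 22047}{0 + \frac{125 - 101}{116 - 147}} = 15 \left(- \frac{26163}{0 + \frac{1}{-31} \cdot 24}\right) = 15 \left(- \frac{26163}{0 - \frac{24}{31}}\right) = 15 \left(- \frac{26163}{- \frac{24}{31}}\right) = 15 \left(\left(-26163\right) \left(- \frac{31}{24}\right)\right) = 15 \cdot \frac{270351}{8} = \frac{4055265}{8}$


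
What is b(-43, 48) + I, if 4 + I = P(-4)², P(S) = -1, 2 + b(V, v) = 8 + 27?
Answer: 30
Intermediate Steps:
b(V, v) = 33 (b(V, v) = -2 + (8 + 27) = -2 + 35 = 33)
I = -3 (I = -4 + (-1)² = -4 + 1 = -3)
b(-43, 48) + I = 33 - 3 = 30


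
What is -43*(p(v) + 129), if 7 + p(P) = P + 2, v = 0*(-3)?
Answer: -5332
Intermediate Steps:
v = 0
p(P) = -5 + P (p(P) = -7 + (P + 2) = -7 + (2 + P) = -5 + P)
-43*(p(v) + 129) = -43*((-5 + 0) + 129) = -43*(-5 + 129) = -43*124 = -5332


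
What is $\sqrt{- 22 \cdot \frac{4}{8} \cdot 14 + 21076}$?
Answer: $\sqrt{20922} \approx 144.64$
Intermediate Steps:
$\sqrt{- 22 \cdot \frac{4}{8} \cdot 14 + 21076} = \sqrt{- 22 \cdot 4 \cdot \frac{1}{8} \cdot 14 + 21076} = \sqrt{\left(-22\right) \frac{1}{2} \cdot 14 + 21076} = \sqrt{\left(-11\right) 14 + 21076} = \sqrt{-154 + 21076} = \sqrt{20922}$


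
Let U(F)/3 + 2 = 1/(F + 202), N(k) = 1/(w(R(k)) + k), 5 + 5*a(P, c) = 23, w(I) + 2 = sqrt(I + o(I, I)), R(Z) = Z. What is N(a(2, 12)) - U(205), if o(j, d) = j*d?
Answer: 83737/14245 + 3*sqrt(46)/70 ≈ 6.1690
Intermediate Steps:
o(j, d) = d*j
w(I) = -2 + sqrt(I + I**2) (w(I) = -2 + sqrt(I + I*I) = -2 + sqrt(I + I**2))
a(P, c) = 18/5 (a(P, c) = -1 + (1/5)*23 = -1 + 23/5 = 18/5)
N(k) = 1/(-2 + k + sqrt(k*(1 + k))) (N(k) = 1/((-2 + sqrt(k*(1 + k))) + k) = 1/(-2 + k + sqrt(k*(1 + k))))
U(F) = -6 + 3/(202 + F) (U(F) = -6 + 3/(F + 202) = -6 + 3/(202 + F))
N(a(2, 12)) - U(205) = 1/(-2 + 18/5 + sqrt(18*(1 + 18/5)/5)) - 3*(-403 - 2*205)/(202 + 205) = 1/(-2 + 18/5 + sqrt((18/5)*(23/5))) - 3*(-403 - 410)/407 = 1/(-2 + 18/5 + sqrt(414/25)) - 3*(-813)/407 = 1/(-2 + 18/5 + 3*sqrt(46)/5) - 1*(-2439/407) = 1/(8/5 + 3*sqrt(46)/5) + 2439/407 = 2439/407 + 1/(8/5 + 3*sqrt(46)/5)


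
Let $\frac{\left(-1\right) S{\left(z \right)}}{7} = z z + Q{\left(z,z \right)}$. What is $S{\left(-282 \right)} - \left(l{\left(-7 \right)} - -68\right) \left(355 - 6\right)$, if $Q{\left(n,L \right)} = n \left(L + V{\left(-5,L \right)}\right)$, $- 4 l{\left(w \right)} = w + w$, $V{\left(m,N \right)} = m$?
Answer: $- \frac{2296319}{2} \approx -1.1482 \cdot 10^{6}$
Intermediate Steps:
$l{\left(w \right)} = - \frac{w}{2}$ ($l{\left(w \right)} = - \frac{w + w}{4} = - \frac{2 w}{4} = - \frac{w}{2}$)
$Q{\left(n,L \right)} = n \left(-5 + L\right)$ ($Q{\left(n,L \right)} = n \left(L - 5\right) = n \left(-5 + L\right)$)
$S{\left(z \right)} = - 7 z^{2} - 7 z \left(-5 + z\right)$ ($S{\left(z \right)} = - 7 \left(z z + z \left(-5 + z\right)\right) = - 7 \left(z^{2} + z \left(-5 + z\right)\right) = - 7 z^{2} - 7 z \left(-5 + z\right)$)
$S{\left(-282 \right)} - \left(l{\left(-7 \right)} - -68\right) \left(355 - 6\right) = 7 \left(-282\right) \left(5 - -564\right) - \left(\left(- \frac{1}{2}\right) \left(-7\right) - -68\right) \left(355 - 6\right) = 7 \left(-282\right) \left(5 + 564\right) - \left(\frac{7}{2} + 68\right) \left(355 + \left(-29 + 23\right)\right) = 7 \left(-282\right) 569 - \frac{143 \left(355 - 6\right)}{2} = -1123206 - \frac{143}{2} \cdot 349 = -1123206 - \frac{49907}{2} = - \frac{2296319}{2}$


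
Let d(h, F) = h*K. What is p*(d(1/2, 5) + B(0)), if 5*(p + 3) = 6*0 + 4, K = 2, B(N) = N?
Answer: -11/5 ≈ -2.2000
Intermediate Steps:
d(h, F) = 2*h (d(h, F) = h*2 = 2*h)
p = -11/5 (p = -3 + (6*0 + 4)/5 = -3 + (0 + 4)/5 = -3 + (1/5)*4 = -3 + 4/5 = -11/5 ≈ -2.2000)
p*(d(1/2, 5) + B(0)) = -11*(2/2 + 0)/5 = -11*(2*(1/2) + 0)/5 = -11*(1 + 0)/5 = -11/5*1 = -11/5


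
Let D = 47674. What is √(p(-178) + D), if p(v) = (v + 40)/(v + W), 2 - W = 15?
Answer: 4*√108701347/191 ≈ 218.35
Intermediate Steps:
W = -13 (W = 2 - 1*15 = 2 - 15 = -13)
p(v) = (40 + v)/(-13 + v) (p(v) = (v + 40)/(v - 13) = (40 + v)/(-13 + v))
√(p(-178) + D) = √((40 - 178)/(-13 - 178) + 47674) = √(-138/(-191) + 47674) = √(-1/191*(-138) + 47674) = √(138/191 + 47674) = √(9105872/191) = 4*√108701347/191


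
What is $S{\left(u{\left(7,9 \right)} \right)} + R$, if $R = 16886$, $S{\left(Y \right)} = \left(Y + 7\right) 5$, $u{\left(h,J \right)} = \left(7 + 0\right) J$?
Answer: $17236$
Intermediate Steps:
$u{\left(h,J \right)} = 7 J$
$S{\left(Y \right)} = 35 + 5 Y$ ($S{\left(Y \right)} = \left(7 + Y\right) 5 = 35 + 5 Y$)
$S{\left(u{\left(7,9 \right)} \right)} + R = \left(35 + 5 \cdot 7 \cdot 9\right) + 16886 = \left(35 + 5 \cdot 63\right) + 16886 = \left(35 + 315\right) + 16886 = 350 + 16886 = 17236$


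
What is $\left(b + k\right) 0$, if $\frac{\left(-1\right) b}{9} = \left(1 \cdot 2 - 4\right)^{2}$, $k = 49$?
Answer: $0$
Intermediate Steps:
$b = -36$ ($b = - 9 \left(1 \cdot 2 - 4\right)^{2} = - 9 \left(2 - 4\right)^{2} = - 9 \left(-2\right)^{2} = \left(-9\right) 4 = -36$)
$\left(b + k\right) 0 = \left(-36 + 49\right) 0 = 13 \cdot 0 = 0$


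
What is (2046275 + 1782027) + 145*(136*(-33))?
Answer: 3177542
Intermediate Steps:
(2046275 + 1782027) + 145*(136*(-33)) = 3828302 + 145*(-4488) = 3828302 - 650760 = 3177542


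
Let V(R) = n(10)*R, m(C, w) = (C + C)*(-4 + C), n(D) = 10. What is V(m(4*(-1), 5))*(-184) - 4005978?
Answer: -4123738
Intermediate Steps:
m(C, w) = 2*C*(-4 + C) (m(C, w) = (2*C)*(-4 + C) = 2*C*(-4 + C))
V(R) = 10*R
V(m(4*(-1), 5))*(-184) - 4005978 = (10*(2*(4*(-1))*(-4 + 4*(-1))))*(-184) - 4005978 = (10*(2*(-4)*(-4 - 4)))*(-184) - 4005978 = (10*(2*(-4)*(-8)))*(-184) - 4005978 = (10*64)*(-184) - 4005978 = 640*(-184) - 4005978 = -117760 - 4005978 = -4123738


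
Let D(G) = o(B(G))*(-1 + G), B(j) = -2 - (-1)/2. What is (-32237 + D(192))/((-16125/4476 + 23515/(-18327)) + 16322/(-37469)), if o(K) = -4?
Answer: 33811108204657596/5451865709993 ≈ 6201.8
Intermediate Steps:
B(j) = -3/2 (B(j) = -2 - (-1)/2 = -2 - 1*(-½) = -2 + ½ = -3/2)
D(G) = 4 - 4*G (D(G) = -4*(-1 + G) = 4 - 4*G)
(-32237 + D(192))/((-16125/4476 + 23515/(-18327)) + 16322/(-37469)) = (-32237 + (4 - 4*192))/((-16125/4476 + 23515/(-18327)) + 16322/(-37469)) = (-32237 + (4 - 768))/((-16125*1/4476 + 23515*(-1/18327)) + 16322*(-1/37469)) = (-32237 - 764)/((-5375/1492 - 23515/18327) - 16322/37469) = -33001/(-133592005/27343884 - 16322/37469) = -33001/(-5451865709993/1024547989596) = -33001*(-1024547989596/5451865709993) = 33811108204657596/5451865709993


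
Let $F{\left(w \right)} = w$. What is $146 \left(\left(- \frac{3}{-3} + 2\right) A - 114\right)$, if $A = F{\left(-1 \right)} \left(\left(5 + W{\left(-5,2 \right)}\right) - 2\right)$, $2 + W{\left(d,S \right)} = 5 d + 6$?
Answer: $-8760$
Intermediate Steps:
$W{\left(d,S \right)} = 4 + 5 d$ ($W{\left(d,S \right)} = -2 + \left(5 d + 6\right) = -2 + \left(6 + 5 d\right) = 4 + 5 d$)
$A = 18$ ($A = - (\left(5 + \left(4 + 5 \left(-5\right)\right)\right) - 2) = - (\left(5 + \left(4 - 25\right)\right) - 2) = - (\left(5 - 21\right) - 2) = - (-16 - 2) = \left(-1\right) \left(-18\right) = 18$)
$146 \left(\left(- \frac{3}{-3} + 2\right) A - 114\right) = 146 \left(\left(- \frac{3}{-3} + 2\right) 18 - 114\right) = 146 \left(\left(\left(-3\right) \left(- \frac{1}{3}\right) + 2\right) 18 - 114\right) = 146 \left(\left(1 + 2\right) 18 - 114\right) = 146 \left(3 \cdot 18 - 114\right) = 146 \left(54 - 114\right) = 146 \left(-60\right) = -8760$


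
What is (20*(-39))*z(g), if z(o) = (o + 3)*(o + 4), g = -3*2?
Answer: -4680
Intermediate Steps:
g = -6
z(o) = (3 + o)*(4 + o)
(20*(-39))*z(g) = (20*(-39))*(12 + (-6)**2 + 7*(-6)) = -780*(12 + 36 - 42) = -780*6 = -4680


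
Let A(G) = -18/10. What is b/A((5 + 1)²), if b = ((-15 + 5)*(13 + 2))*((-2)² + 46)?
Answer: 12500/3 ≈ 4166.7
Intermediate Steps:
A(G) = -9/5 (A(G) = -18*⅒ = -9/5)
b = -7500 (b = (-10*15)*(4 + 46) = -150*50 = -7500)
b/A((5 + 1)²) = -7500/(-9/5) = -7500*(-5/9) = 12500/3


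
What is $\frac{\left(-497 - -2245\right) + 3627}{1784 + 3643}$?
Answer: $\frac{5375}{5427} \approx 0.99042$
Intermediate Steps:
$\frac{\left(-497 - -2245\right) + 3627}{1784 + 3643} = \frac{\left(-497 + 2245\right) + 3627}{5427} = \left(1748 + 3627\right) \frac{1}{5427} = 5375 \cdot \frac{1}{5427} = \frac{5375}{5427}$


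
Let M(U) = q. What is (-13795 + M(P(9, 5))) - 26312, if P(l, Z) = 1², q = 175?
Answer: -39932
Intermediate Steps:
P(l, Z) = 1
M(U) = 175
(-13795 + M(P(9, 5))) - 26312 = (-13795 + 175) - 26312 = -13620 - 26312 = -39932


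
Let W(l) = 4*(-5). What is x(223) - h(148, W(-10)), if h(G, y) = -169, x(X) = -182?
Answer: -13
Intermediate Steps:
W(l) = -20
x(223) - h(148, W(-10)) = -182 - 1*(-169) = -182 + 169 = -13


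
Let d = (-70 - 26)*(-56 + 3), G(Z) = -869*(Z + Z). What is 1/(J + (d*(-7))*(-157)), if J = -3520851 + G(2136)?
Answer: -1/1641507 ≈ -6.0920e-7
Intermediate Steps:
G(Z) = -1738*Z
d = 5088 (d = -96*(-53) = 5088)
J = -7233219 (J = -3520851 - 1738*2136 = -3520851 - 3712368 = -7233219)
1/(J + (d*(-7))*(-157)) = 1/(-7233219 + (5088*(-7))*(-157)) = 1/(-7233219 - 35616*(-157)) = 1/(-7233219 + 5591712) = 1/(-1641507) = -1/1641507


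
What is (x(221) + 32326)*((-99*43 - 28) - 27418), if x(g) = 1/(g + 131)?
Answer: -360740606359/352 ≈ -1.0248e+9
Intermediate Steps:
x(g) = 1/(131 + g)
(x(221) + 32326)*((-99*43 - 28) - 27418) = (1/(131 + 221) + 32326)*((-99*43 - 28) - 27418) = (1/352 + 32326)*((-4257 - 28) - 27418) = (1/352 + 32326)*(-4285 - 27418) = (11378753/352)*(-31703) = -360740606359/352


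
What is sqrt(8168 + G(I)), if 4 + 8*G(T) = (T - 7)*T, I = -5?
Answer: 5*sqrt(327) ≈ 90.416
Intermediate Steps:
G(T) = -1/2 + T*(-7 + T)/8 (G(T) = -1/2 + ((T - 7)*T)/8 = -1/2 + ((-7 + T)*T)/8 = -1/2 + (T*(-7 + T))/8 = -1/2 + T*(-7 + T)/8)
sqrt(8168 + G(I)) = sqrt(8168 + (-1/2 - 7/8*(-5) + (1/8)*(-5)**2)) = sqrt(8168 + (-1/2 + 35/8 + (1/8)*25)) = sqrt(8168 + (-1/2 + 35/8 + 25/8)) = sqrt(8168 + 7) = sqrt(8175) = 5*sqrt(327)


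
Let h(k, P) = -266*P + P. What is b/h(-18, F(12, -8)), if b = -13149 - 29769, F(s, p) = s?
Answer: 7153/530 ≈ 13.496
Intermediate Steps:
h(k, P) = -265*P
b = -42918
b/h(-18, F(12, -8)) = -42918/((-265*12)) = -42918/(-3180) = -42918*(-1/3180) = 7153/530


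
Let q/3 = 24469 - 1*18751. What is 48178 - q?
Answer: 31024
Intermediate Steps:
q = 17154 (q = 3*(24469 - 1*18751) = 3*(24469 - 18751) = 3*5718 = 17154)
48178 - q = 48178 - 1*17154 = 48178 - 17154 = 31024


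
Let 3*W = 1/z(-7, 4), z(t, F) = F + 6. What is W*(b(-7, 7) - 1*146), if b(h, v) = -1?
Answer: -49/10 ≈ -4.9000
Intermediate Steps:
z(t, F) = 6 + F
W = 1/30 (W = 1/(3*(6 + 4)) = (⅓)/10 = (⅓)*(⅒) = 1/30 ≈ 0.033333)
W*(b(-7, 7) - 1*146) = (-1 - 1*146)/30 = (-1 - 146)/30 = (1/30)*(-147) = -49/10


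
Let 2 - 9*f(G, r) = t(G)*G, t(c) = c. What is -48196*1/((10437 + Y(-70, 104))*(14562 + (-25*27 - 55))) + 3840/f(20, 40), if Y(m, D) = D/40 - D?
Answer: -3087991603475/35561802276 ≈ -86.834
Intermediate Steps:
Y(m, D) = -39*D/40 (Y(m, D) = D*(1/40) - D = D/40 - D = -39*D/40)
f(G, r) = 2/9 - G²/9 (f(G, r) = 2/9 - G*G/9 = 2/9 - G²/9)
-48196*1/((10437 + Y(-70, 104))*(14562 + (-25*27 - 55))) + 3840/f(20, 40) = -48196*1/((10437 - 39/40*104)*(14562 + (-25*27 - 55))) + 3840/(2/9 - ⅑*20²) = -48196*1/((10437 - 507/5)*(14562 + (-675 - 55))) + 3840/(2/9 - ⅑*400) = -48196*5/(51678*(14562 - 730)) + 3840/(2/9 - 400/9) = -48196/(13832*(51678/5)) + 3840/(-398/9) = -48196/714810096/5 + 3840*(-9/398) = -48196*5/714810096 - 17280/199 = -60245/178702524 - 17280/199 = -3087991603475/35561802276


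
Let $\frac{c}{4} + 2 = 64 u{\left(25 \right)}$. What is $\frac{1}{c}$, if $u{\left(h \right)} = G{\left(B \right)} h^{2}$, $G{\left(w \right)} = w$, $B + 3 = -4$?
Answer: $- \frac{1}{1120008} \approx -8.9285 \cdot 10^{-7}$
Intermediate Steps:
$B = -7$ ($B = -3 - 4 = -7$)
$u{\left(h \right)} = - 7 h^{2}$
$c = -1120008$ ($c = -8 + 4 \cdot 64 \left(- 7 \cdot 25^{2}\right) = -8 + 4 \cdot 64 \left(\left(-7\right) 625\right) = -8 + 4 \cdot 64 \left(-4375\right) = -8 + 4 \left(-280000\right) = -8 - 1120000 = -1120008$)
$\frac{1}{c} = \frac{1}{-1120008} = - \frac{1}{1120008}$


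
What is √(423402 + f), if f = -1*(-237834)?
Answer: 2*√165309 ≈ 813.16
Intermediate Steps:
f = 237834
√(423402 + f) = √(423402 + 237834) = √661236 = 2*√165309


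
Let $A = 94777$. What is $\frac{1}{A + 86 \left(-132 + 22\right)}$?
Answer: $\frac{1}{85317} \approx 1.1721 \cdot 10^{-5}$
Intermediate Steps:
$\frac{1}{A + 86 \left(-132 + 22\right)} = \frac{1}{94777 + 86 \left(-132 + 22\right)} = \frac{1}{94777 + 86 \left(-110\right)} = \frac{1}{94777 - 9460} = \frac{1}{85317}$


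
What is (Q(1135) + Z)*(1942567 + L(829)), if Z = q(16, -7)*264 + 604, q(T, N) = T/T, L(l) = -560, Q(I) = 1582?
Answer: 4757917150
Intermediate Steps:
q(T, N) = 1
Z = 868 (Z = 1*264 + 604 = 264 + 604 = 868)
(Q(1135) + Z)*(1942567 + L(829)) = (1582 + 868)*(1942567 - 560) = 2450*1942007 = 4757917150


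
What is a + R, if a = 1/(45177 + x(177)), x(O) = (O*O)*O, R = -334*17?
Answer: -31742347979/5590410 ≈ -5678.0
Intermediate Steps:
R = -5678
x(O) = O**3 (x(O) = O**2*O = O**3)
a = 1/5590410 (a = 1/(45177 + 177**3) = 1/(45177 + 5545233) = 1/5590410 ≈ 1.7888e-7)
a + R = 1/5590410 - 5678 = -31742347979/5590410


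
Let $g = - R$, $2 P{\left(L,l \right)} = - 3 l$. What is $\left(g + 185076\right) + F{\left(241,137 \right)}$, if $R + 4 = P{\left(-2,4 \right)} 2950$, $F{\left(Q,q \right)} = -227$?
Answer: $202553$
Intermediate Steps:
$P{\left(L,l \right)} = - \frac{3 l}{2}$ ($P{\left(L,l \right)} = \frac{\left(-3\right) l}{2} = - \frac{3 l}{2}$)
$R = -17704$ ($R = -4 + \left(- \frac{3}{2}\right) 4 \cdot 2950 = -4 - 17700 = -17704$)
$g = 17704$ ($g = \left(-1\right) \left(-17704\right) = 17704$)
$\left(g + 185076\right) + F{\left(241,137 \right)} = \left(17704 + 185076\right) - 227 = 202780 - 227 = 202553$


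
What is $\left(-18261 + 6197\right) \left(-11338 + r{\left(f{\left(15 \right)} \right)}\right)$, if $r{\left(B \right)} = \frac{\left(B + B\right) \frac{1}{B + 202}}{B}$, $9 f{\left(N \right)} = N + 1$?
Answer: $\frac{125428647968}{917} \approx 1.3678 \cdot 10^{8}$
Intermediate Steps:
$f{\left(N \right)} = \frac{1}{9} + \frac{N}{9}$ ($f{\left(N \right)} = \frac{N + 1}{9} = \frac{1 + N}{9} = \frac{1}{9} + \frac{N}{9}$)
$r{\left(B \right)} = \frac{2}{202 + B}$ ($r{\left(B \right)} = \frac{2 B \frac{1}{202 + B}}{B} = \frac{2}{202 + B}$)
$\left(-18261 + 6197\right) \left(-11338 + r{\left(f{\left(15 \right)} \right)}\right) = \left(-18261 + 6197\right) \left(-11338 + \frac{2}{202 + \left(\frac{1}{9} + \frac{1}{9} \cdot 15\right)}\right) = - 12064 \left(-11338 + \frac{2}{202 + \left(\frac{1}{9} + \frac{5}{3}\right)}\right) = - 12064 \left(-11338 + \frac{2}{202 + \frac{16}{9}}\right) = - 12064 \left(-11338 + \frac{2}{\frac{1834}{9}}\right) = - 12064 \left(-11338 + 2 \cdot \frac{9}{1834}\right) = - 12064 \left(-11338 + \frac{9}{917}\right) = \left(-12064\right) \left(- \frac{10396937}{917}\right) = \frac{125428647968}{917}$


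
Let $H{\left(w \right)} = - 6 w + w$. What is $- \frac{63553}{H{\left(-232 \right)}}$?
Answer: $- \frac{63553}{1160} \approx -54.787$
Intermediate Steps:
$H{\left(w \right)} = - 5 w$
$- \frac{63553}{H{\left(-232 \right)}} = - \frac{63553}{\left(-5\right) \left(-232\right)} = - \frac{63553}{1160}$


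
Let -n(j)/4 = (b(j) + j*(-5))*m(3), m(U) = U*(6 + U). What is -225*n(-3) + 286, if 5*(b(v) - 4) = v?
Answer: 447406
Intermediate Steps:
b(v) = 4 + v/5
n(j) = -432 + 2592*j/5 (n(j) = -4*((4 + j/5) + j*(-5))*3*(6 + 3) = -4*((4 + j/5) - 5*j)*3*9 = -4*(4 - 24*j/5)*27 = -4*(108 - 648*j/5) = -432 + 2592*j/5)
-225*n(-3) + 286 = -225*(-432 + (2592/5)*(-3)) + 286 = -225*(-432 - 7776/5) + 286 = -225*(-9936/5) + 286 = 447120 + 286 = 447406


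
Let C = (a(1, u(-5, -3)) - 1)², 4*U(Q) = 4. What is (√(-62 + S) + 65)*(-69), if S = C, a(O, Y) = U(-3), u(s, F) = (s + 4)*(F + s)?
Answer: -4485 - 69*I*√62 ≈ -4485.0 - 543.31*I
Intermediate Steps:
U(Q) = 1 (U(Q) = (¼)*4 = 1)
u(s, F) = (4 + s)*(F + s)
a(O, Y) = 1
C = 0 (C = (1 - 1)² = 0² = 0)
S = 0
(√(-62 + S) + 65)*(-69) = (√(-62 + 0) + 65)*(-69) = (√(-62) + 65)*(-69) = (I*√62 + 65)*(-69) = (65 + I*√62)*(-69) = -4485 - 69*I*√62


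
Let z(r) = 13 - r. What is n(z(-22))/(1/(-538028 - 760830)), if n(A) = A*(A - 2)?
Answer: -1500180990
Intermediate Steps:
n(A) = A*(-2 + A)
n(z(-22))/(1/(-538028 - 760830)) = ((13 - 1*(-22))*(-2 + (13 - 1*(-22))))/(1/(-538028 - 760830)) = ((13 + 22)*(-2 + (13 + 22)))/(1/(-1298858)) = (35*(-2 + 35))/(-1/1298858) = (35*33)*(-1298858) = 1155*(-1298858) = -1500180990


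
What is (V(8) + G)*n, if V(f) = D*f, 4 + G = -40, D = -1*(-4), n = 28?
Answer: -336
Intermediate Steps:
D = 4
G = -44 (G = -4 - 40 = -44)
V(f) = 4*f
(V(8) + G)*n = (4*8 - 44)*28 = (32 - 44)*28 = -12*28 = -336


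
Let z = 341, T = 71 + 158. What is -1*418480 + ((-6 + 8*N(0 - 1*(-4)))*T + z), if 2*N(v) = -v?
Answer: -423177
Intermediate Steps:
N(v) = -v/2 (N(v) = (-v)/2 = -v/2)
T = 229
-1*418480 + ((-6 + 8*N(0 - 1*(-4)))*T + z) = -1*418480 + ((-6 + 8*(-(0 - 1*(-4))/2))*229 + 341) = -418480 + ((-6 + 8*(-(0 + 4)/2))*229 + 341) = -418480 + ((-6 + 8*(-1/2*4))*229 + 341) = -418480 + ((-6 + 8*(-2))*229 + 341) = -418480 + ((-6 - 16)*229 + 341) = -418480 + (-22*229 + 341) = -418480 + (-5038 + 341) = -418480 - 4697 = -423177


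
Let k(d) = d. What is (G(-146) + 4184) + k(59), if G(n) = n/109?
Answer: 462341/109 ≈ 4241.7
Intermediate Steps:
G(n) = n/109 (G(n) = n*(1/109) = n/109)
(G(-146) + 4184) + k(59) = ((1/109)*(-146) + 4184) + 59 = (-146/109 + 4184) + 59 = 455910/109 + 59 = 462341/109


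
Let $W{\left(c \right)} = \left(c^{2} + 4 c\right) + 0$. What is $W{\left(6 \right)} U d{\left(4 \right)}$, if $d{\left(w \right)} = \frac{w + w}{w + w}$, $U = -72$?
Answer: $-4320$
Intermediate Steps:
$W{\left(c \right)} = c^{2} + 4 c$
$d{\left(w \right)} = 1$ ($d{\left(w \right)} = \frac{2 w}{2 w} = 2 w \frac{1}{2 w} = 1$)
$W{\left(6 \right)} U d{\left(4 \right)} = 6 \left(4 + 6\right) \left(-72\right) 1 = 6 \cdot 10 \left(-72\right) 1 = 60 \left(-72\right) 1 = \left(-4320\right) 1 = -4320$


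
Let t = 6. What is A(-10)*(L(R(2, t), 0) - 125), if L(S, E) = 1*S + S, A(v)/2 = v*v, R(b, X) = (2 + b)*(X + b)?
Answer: -12200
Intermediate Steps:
A(v) = 2*v² (A(v) = 2*(v*v) = 2*v²)
L(S, E) = 2*S (L(S, E) = S + S = 2*S)
A(-10)*(L(R(2, t), 0) - 125) = (2*(-10)²)*(2*(2² + 2*6 + 2*2 + 6*2) - 125) = (2*100)*(2*(4 + 12 + 4 + 12) - 125) = 200*(2*32 - 125) = 200*(64 - 125) = 200*(-61) = -12200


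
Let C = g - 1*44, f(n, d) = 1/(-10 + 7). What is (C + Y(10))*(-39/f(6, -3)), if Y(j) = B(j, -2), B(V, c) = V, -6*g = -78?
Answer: -2457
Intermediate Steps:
g = 13 (g = -⅙*(-78) = 13)
f(n, d) = -⅓ (f(n, d) = 1/(-3) = -⅓)
Y(j) = j
C = -31 (C = 13 - 1*44 = 13 - 44 = -31)
(C + Y(10))*(-39/f(6, -3)) = (-31 + 10)*(-39/(-⅓)) = -(-819)*(-3) = -21*117 = -2457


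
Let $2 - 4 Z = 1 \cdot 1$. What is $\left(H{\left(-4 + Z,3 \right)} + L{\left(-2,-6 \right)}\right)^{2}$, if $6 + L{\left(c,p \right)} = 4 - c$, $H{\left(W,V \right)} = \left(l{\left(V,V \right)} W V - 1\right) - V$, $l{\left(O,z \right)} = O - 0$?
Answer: $\frac{22801}{16} \approx 1425.1$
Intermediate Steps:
$l{\left(O,z \right)} = O$ ($l{\left(O,z \right)} = O + 0 = O$)
$Z = \frac{1}{4}$ ($Z = \frac{1}{2} - \frac{1 \cdot 1}{4} = \frac{1}{2} - \frac{1}{4} = \frac{1}{4} \approx 0.25$)
$H{\left(W,V \right)} = -1 - V + W V^{2}$ ($H{\left(W,V \right)} = \left(V W V - 1\right) - V = \left(W V^{2} - 1\right) - V = \left(-1 + W V^{2}\right) - V = -1 - V + W V^{2}$)
$L{\left(c,p \right)} = -2 - c$ ($L{\left(c,p \right)} = -6 - \left(-4 + c\right) = -2 - c$)
$\left(H{\left(-4 + Z,3 \right)} + L{\left(-2,-6 \right)}\right)^{2} = \left(\left(-1 - 3 + \left(-4 + \frac{1}{4}\right) 3^{2}\right) - 0\right)^{2} = \left(\left(-1 - 3 - \frac{135}{4}\right) + \left(-2 + 2\right)\right)^{2} = \left(\left(-1 - 3 - \frac{135}{4}\right) + 0\right)^{2} = \left(- \frac{151}{4} + 0\right)^{2} = \left(- \frac{151}{4}\right)^{2} = \frac{22801}{16}$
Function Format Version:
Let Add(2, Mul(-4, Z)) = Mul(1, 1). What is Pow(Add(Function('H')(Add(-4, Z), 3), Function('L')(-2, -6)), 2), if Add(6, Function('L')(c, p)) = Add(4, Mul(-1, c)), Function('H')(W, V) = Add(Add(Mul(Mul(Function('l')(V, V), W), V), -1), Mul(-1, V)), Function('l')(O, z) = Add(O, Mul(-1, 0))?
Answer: Rational(22801, 16) ≈ 1425.1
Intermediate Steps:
Function('l')(O, z) = O (Function('l')(O, z) = Add(O, 0) = O)
Z = Rational(1, 4) (Z = Add(Rational(1, 2), Mul(Rational(-1, 4), Mul(1, 1))) = Add(Rational(1, 2), Mul(Rational(-1, 4), 1)) = Add(Rational(1, 2), Rational(-1, 4)) = Rational(1, 4) ≈ 0.25000)
Function('H')(W, V) = Add(-1, Mul(-1, V), Mul(W, Pow(V, 2))) (Function('H')(W, V) = Add(Add(Mul(Mul(V, W), V), -1), Mul(-1, V)) = Add(Add(Mul(W, Pow(V, 2)), -1), Mul(-1, V)) = Add(Add(-1, Mul(W, Pow(V, 2))), Mul(-1, V)) = Add(-1, Mul(-1, V), Mul(W, Pow(V, 2))))
Function('L')(c, p) = Add(-2, Mul(-1, c)) (Function('L')(c, p) = Add(-6, Add(4, Mul(-1, c))) = Add(-2, Mul(-1, c)))
Pow(Add(Function('H')(Add(-4, Z), 3), Function('L')(-2, -6)), 2) = Pow(Add(Add(-1, Mul(-1, 3), Mul(Add(-4, Rational(1, 4)), Pow(3, 2))), Add(-2, Mul(-1, -2))), 2) = Pow(Add(Add(-1, -3, Mul(Rational(-15, 4), 9)), Add(-2, 2)), 2) = Pow(Add(Add(-1, -3, Rational(-135, 4)), 0), 2) = Pow(Add(Rational(-151, 4), 0), 2) = Pow(Rational(-151, 4), 2) = Rational(22801, 16)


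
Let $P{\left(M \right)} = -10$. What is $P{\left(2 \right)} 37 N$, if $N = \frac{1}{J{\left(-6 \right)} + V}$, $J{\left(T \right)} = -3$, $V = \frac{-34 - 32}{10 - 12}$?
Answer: $- \frac{37}{3} \approx -12.333$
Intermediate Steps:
$V = 33$ ($V = - \frac{66}{-2} = \left(-66\right) \left(- \frac{1}{2}\right) = 33$)
$N = \frac{1}{30}$ ($N = \frac{1}{-3 + 33} = \frac{1}{30} \approx 0.033333$)
$P{\left(2 \right)} 37 N = \left(-10\right) 37 \cdot \frac{1}{30} = \left(-370\right) \frac{1}{30} = - \frac{37}{3}$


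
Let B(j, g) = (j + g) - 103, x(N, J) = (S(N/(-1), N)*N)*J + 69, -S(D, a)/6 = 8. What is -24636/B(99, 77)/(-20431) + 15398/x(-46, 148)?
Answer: 31017897782/487489155939 ≈ 0.063628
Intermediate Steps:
S(D, a) = -48 (S(D, a) = -6*8 = -48)
x(N, J) = 69 - 48*J*N (x(N, J) = (-48*N)*J + 69 = -48*J*N + 69 = 69 - 48*J*N)
B(j, g) = -103 + g + j (B(j, g) = (g + j) - 103 = -103 + g + j)
-24636/B(99, 77)/(-20431) + 15398/x(-46, 148) = -24636/(-103 + 77 + 99)/(-20431) + 15398/(69 - 48*148*(-46)) = -24636/73*(-1/20431) + 15398/(69 + 326784) = -24636*1/73*(-1/20431) + 15398/326853 = -24636/73*(-1/20431) + 15398*(1/326853) = 24636/1491463 + 15398/326853 = 31017897782/487489155939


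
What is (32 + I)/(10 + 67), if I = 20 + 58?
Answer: 10/7 ≈ 1.4286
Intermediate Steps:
I = 78
(32 + I)/(10 + 67) = (32 + 78)/(10 + 67) = 110/77 = 110*(1/77) = 10/7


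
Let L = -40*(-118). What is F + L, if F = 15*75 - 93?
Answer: 5752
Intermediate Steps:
L = 4720
F = 1032 (F = 1125 - 93 = 1032)
F + L = 1032 + 4720 = 5752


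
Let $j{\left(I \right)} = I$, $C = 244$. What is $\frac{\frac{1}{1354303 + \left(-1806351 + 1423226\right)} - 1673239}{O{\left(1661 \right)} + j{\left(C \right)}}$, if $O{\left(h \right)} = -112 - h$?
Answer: $\frac{1625012905541}{1484931162} \approx 1094.3$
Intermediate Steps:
$\frac{\frac{1}{1354303 + \left(-1806351 + 1423226\right)} - 1673239}{O{\left(1661 \right)} + j{\left(C \right)}} = \frac{\frac{1}{1354303 + \left(-1806351 + 1423226\right)} - 1673239}{\left(-112 - 1661\right) + 244} = \frac{\frac{1}{1354303 - 383125} - 1673239}{\left(-112 - 1661\right) + 244} = \frac{\frac{1}{971178} - 1673239}{-1773 + 244} = \frac{\frac{1}{971178} - 1673239}{-1529} = \left(- \frac{1625012905541}{971178}\right) \left(- \frac{1}{1529}\right) = \frac{1625012905541}{1484931162}$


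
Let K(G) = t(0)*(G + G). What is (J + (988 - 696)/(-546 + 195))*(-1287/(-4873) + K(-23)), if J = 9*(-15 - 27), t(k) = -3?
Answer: -2714848490/51831 ≈ -52379.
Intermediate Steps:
J = -378 (J = 9*(-42) = -378)
K(G) = -6*G (K(G) = -3*(G + G) = -6*G)
(J + (988 - 696)/(-546 + 195))*(-1287/(-4873) + K(-23)) = (-378 + (988 - 696)/(-546 + 195))*(-1287/(-4873) - 6*(-23)) = (-378 + 292/(-351))*(-1287*(-1/4873) + 138) = (-378 + 292*(-1/351))*(117/443 + 138) = (-378 - 292/351)*(61251/443) = -132970/351*61251/443 = -2714848490/51831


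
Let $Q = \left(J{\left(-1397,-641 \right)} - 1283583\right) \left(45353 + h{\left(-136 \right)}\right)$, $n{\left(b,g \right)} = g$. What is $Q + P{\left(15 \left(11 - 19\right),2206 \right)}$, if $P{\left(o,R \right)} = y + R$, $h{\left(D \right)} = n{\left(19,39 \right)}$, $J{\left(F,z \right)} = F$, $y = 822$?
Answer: $-58327809132$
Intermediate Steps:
$h{\left(D \right)} = 39$
$P{\left(o,R \right)} = 822 + R$
$Q = -58327812160$ ($Q = \left(-1397 - 1283583\right) \left(45353 + 39\right) = \left(-1284980\right) 45392 = -58327812160$)
$Q + P{\left(15 \left(11 - 19\right),2206 \right)} = -58327812160 + \left(822 + 2206\right) = -58327812160 + 3028 = -58327809132$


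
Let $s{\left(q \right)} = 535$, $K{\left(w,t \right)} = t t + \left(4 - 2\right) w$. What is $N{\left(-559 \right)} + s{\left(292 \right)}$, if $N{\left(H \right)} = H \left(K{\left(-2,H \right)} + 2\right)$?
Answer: $-174675226$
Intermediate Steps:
$K{\left(w,t \right)} = t^{2} + 2 w$
$N{\left(H \right)} = H \left(-2 + H^{2}\right)$ ($N{\left(H \right)} = H \left(\left(H^{2} + 2 \left(-2\right)\right) + 2\right) = H \left(\left(H^{2} - 4\right) + 2\right) = H \left(\left(-4 + H^{2}\right) + 2\right) = H \left(-2 + H^{2}\right)$)
$N{\left(-559 \right)} + s{\left(292 \right)} = - 559 \left(-2 + \left(-559\right)^{2}\right) + 535 = - 559 \left(-2 + 312481\right) + 535 = \left(-559\right) 312479 + 535 = -174675761 + 535 = -174675226$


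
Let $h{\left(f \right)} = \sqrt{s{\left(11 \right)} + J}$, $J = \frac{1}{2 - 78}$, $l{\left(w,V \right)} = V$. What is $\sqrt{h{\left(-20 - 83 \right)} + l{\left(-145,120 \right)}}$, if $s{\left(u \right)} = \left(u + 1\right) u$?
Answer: $\frac{\sqrt{173280 + 38 \sqrt{190589}}}{38} \approx 11.467$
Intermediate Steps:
$s{\left(u \right)} = u \left(1 + u\right)$ ($s{\left(u \right)} = \left(1 + u\right) u = u \left(1 + u\right)$)
$J = - \frac{1}{76}$ ($J = \frac{1}{-76} = - \frac{1}{76} \approx -0.013158$)
$h{\left(f \right)} = \frac{\sqrt{190589}}{38}$ ($h{\left(f \right)} = \sqrt{11 \left(1 + 11\right) - \frac{1}{76}} = \sqrt{11 \cdot 12 - \frac{1}{76}} = \sqrt{132 - \frac{1}{76}} = \sqrt{\frac{10031}{76}} = \frac{\sqrt{190589}}{38}$)
$\sqrt{h{\left(-20 - 83 \right)} + l{\left(-145,120 \right)}} = \sqrt{\frac{\sqrt{190589}}{38} + 120} = \sqrt{120 + \frac{\sqrt{190589}}{38}}$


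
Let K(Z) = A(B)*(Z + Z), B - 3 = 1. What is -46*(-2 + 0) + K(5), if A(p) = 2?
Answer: 112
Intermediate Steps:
B = 4 (B = 3 + 1 = 4)
K(Z) = 4*Z (K(Z) = 2*(Z + Z) = 2*(2*Z) = 4*Z)
-46*(-2 + 0) + K(5) = -46*(-2 + 0) + 4*5 = -46*(-2) + 20 = 92 + 20 = 112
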